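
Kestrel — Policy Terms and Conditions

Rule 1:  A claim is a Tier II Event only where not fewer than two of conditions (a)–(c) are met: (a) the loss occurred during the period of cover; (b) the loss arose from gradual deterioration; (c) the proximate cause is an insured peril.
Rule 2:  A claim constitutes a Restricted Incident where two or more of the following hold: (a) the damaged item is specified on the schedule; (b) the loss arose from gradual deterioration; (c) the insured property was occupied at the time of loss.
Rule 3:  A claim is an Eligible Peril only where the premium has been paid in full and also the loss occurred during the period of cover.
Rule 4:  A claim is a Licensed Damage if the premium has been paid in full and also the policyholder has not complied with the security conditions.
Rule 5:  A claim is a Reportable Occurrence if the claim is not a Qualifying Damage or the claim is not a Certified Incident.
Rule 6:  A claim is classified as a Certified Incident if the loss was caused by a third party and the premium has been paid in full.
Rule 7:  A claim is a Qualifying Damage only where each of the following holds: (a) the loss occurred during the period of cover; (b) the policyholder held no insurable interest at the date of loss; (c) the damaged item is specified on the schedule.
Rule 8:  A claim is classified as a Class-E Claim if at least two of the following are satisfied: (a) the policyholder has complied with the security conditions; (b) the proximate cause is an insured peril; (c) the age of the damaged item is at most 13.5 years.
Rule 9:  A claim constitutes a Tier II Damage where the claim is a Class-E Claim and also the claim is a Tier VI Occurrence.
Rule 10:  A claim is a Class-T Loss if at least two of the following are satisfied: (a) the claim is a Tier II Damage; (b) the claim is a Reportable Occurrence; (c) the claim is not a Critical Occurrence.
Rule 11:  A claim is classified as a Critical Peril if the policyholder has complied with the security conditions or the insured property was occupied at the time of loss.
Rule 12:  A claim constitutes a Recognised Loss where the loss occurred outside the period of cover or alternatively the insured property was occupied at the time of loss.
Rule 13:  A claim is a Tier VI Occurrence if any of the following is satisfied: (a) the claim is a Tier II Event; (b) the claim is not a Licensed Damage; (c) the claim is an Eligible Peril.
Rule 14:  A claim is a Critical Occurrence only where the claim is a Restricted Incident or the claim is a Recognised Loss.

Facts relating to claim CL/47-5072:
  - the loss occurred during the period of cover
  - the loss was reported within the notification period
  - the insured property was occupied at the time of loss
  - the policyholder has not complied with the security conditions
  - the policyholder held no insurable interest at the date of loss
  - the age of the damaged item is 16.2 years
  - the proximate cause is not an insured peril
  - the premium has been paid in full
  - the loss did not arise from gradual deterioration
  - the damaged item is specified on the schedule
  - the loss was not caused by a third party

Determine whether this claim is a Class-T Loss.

No

Under rule 8: the policyholder has complied with the security conditions? no; the proximate cause is an insured peril? no; age of the damaged item: 16.2 years ≤ 13.5 years? no — 0 of 3 hold (need ≥2) → not satisfied.
Under rule 1: the loss occurred during the period of cover? yes; the loss arose from gradual deterioration? no; the proximate cause is an insured peril? no — 1 of 3 hold (need ≥2) → not satisfied.
Under rule 4: the premium has been paid in full? yes; and the policyholder has not complied with the security conditions? yes. So the claim is a Licensed Damage.
Under rule 3: the premium has been paid in full? yes; and the loss occurred during the period of cover? yes. So the claim is an Eligible Peril.
Under rule 13: Tier II Event (rule 1)? no; or not a Licensed Damage (rule 4)? no; or Eligible Peril (rule 3)? yes. So the claim is a Tier VI Occurrence.
Under rule 9: Class-E Claim (rule 8)? no; and Tier VI Occurrence (rule 13)? yes. So the claim is not a Tier II Damage.
Under rule 7: the loss occurred during the period of cover? yes; and the policyholder held no insurable interest at the date of loss? yes; and the damaged item is specified on the schedule? yes. So the claim is a Qualifying Damage.
Under rule 6: the loss was caused by a third party? no; and the premium has been paid in full? yes. So the claim is not a Certified Incident.
Under rule 5: not a Qualifying Damage (rule 7)? no; or not a Certified Incident (rule 6)? yes. So the claim is a Reportable Occurrence.
Under rule 2: the damaged item is specified on the schedule? yes; the loss arose from gradual deterioration? no; the insured property was occupied at the time of loss? yes — 2 of 3 hold (need ≥2) → satisfied.
Under rule 12: the loss occurred outside the period of cover? no; or the insured property was occupied at the time of loss? yes. So the claim is a Recognised Loss.
Under rule 14: Restricted Incident (rule 2)? yes; or Recognised Loss (rule 12)? yes. So the claim is a Critical Occurrence.
Under rule 10: Tier II Damage (rule 9)? no; Reportable Occurrence (rule 5)? yes; not a Critical Occurrence (rule 14)? no — 1 of 3 hold (need ≥2) → not satisfied.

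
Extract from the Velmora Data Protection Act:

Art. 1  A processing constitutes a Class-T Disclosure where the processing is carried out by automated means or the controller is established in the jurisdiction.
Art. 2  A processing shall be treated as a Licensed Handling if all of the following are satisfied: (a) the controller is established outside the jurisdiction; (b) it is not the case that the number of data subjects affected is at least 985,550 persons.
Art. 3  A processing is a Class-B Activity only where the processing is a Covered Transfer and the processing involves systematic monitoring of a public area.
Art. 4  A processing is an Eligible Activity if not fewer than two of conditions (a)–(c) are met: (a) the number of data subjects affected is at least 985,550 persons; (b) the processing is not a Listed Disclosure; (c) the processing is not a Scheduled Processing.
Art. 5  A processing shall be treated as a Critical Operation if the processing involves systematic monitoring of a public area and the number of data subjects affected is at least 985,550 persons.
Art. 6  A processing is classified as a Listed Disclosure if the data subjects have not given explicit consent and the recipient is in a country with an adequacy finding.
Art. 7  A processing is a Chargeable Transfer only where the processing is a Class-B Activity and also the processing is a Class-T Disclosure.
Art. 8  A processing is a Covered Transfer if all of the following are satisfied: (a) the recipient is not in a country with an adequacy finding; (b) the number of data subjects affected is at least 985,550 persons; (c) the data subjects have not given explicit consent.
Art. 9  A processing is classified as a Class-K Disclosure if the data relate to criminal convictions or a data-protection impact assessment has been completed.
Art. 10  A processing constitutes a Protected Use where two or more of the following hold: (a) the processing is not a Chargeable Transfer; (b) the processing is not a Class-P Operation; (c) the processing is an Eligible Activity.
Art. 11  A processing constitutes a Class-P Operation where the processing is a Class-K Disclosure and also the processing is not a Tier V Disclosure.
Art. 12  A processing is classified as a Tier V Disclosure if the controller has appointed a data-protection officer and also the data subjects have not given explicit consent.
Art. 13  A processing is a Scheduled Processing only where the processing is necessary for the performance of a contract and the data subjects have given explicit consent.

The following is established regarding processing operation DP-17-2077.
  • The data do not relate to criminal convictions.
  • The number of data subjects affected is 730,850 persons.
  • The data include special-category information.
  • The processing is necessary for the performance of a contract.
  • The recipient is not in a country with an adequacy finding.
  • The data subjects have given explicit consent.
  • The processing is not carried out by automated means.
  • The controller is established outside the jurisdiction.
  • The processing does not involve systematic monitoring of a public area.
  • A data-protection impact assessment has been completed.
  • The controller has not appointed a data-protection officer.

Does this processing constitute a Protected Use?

No

article 8 — Covered Transfer: [the recipient is not in a country with an adequacy finding? yes] AND [number of data subjects affected: 730,850 persons ≥ 985,550 persons? no] AND [the data subjects have not given explicit consent? no] → not satisfied.
article 3 — Class-B Activity: [Covered Transfer (article 8)? no] AND [the processing involves systematic monitoring of a public area? no] → not satisfied.
article 1 — Class-T Disclosure: [the processing is carried out by automated means? no] OR [the controller is established in the jurisdiction? no] → not satisfied.
article 7 — Chargeable Transfer: [Class-B Activity (article 3)? no] AND [Class-T Disclosure (article 1)? no] → not satisfied.
article 9 — Class-K Disclosure: [the data relate to criminal convictions? no] OR [a data-protection impact assessment has been completed? yes] → satisfied.
article 12 — Tier V Disclosure: [the controller has appointed a data-protection officer? no] AND [the data subjects have not given explicit consent? no] → not satisfied.
article 11 — Class-P Operation: [Class-K Disclosure (article 9)? yes] AND [not a Tier V Disclosure (article 12)? yes] → satisfied.
article 6 — Listed Disclosure: [the data subjects have not given explicit consent? no] AND [the recipient is in a country with an adequacy finding? no] → not satisfied.
article 13 — Scheduled Processing: [the processing is necessary for the performance of a contract? yes] AND [the data subjects have given explicit consent? yes] → satisfied.
article 4 — Eligible Activity: number of data subjects affected: 730,850 persons ≥ 985,550 persons? no; not a Listed Disclosure (article 6)? yes; not a Scheduled Processing (article 13)? no — 1 of 3 hold (need ≥2) → not satisfied.
article 10 — Protected Use: not a Chargeable Transfer (article 7)? yes; not a Class-P Operation (article 11)? no; Eligible Activity (article 4)? no — 1 of 3 hold (need ≥2) → not satisfied.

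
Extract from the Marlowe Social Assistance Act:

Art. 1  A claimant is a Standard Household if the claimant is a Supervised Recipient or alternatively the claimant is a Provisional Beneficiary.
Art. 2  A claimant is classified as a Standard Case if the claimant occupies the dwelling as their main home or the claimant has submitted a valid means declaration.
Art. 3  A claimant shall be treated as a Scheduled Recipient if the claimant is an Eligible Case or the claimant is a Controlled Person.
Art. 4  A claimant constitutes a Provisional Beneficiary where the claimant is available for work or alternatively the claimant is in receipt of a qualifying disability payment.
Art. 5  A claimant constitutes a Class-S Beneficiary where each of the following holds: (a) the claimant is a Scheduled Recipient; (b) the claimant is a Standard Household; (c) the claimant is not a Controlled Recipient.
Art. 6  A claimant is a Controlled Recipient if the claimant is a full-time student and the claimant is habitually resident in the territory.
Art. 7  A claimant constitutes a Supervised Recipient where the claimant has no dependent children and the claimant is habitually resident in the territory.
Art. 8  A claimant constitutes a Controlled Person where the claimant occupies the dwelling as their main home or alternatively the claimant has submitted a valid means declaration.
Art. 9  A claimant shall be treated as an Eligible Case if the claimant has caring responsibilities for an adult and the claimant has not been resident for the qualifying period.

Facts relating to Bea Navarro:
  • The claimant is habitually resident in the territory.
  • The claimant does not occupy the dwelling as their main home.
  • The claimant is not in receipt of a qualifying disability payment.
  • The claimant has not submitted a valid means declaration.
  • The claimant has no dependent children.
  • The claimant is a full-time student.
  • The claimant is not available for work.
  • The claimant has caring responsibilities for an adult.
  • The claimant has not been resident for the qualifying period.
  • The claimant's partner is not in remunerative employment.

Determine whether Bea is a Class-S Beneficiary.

Under article 9: the claimant has caring responsibilities for an adult? yes; and the claimant has not been resident for the qualifying period? yes. So the claimant is an Eligible Case.
Under article 8: the claimant occupies the dwelling as their main home? no; or the claimant has submitted a valid means declaration? no. So the claimant is not a Controlled Person.
Under article 3: Eligible Case (article 9)? yes; or Controlled Person (article 8)? no. So the claimant is a Scheduled Recipient.
Under article 7: the claimant has no dependent children? yes; and the claimant is habitually resident in the territory? yes. So the claimant is a Supervised Recipient.
Under article 4: the claimant is available for work? no; or the claimant is in receipt of a qualifying disability payment? no. So the claimant is not a Provisional Beneficiary.
Under article 1: Supervised Recipient (article 7)? yes; or Provisional Beneficiary (article 4)? no. So the claimant is a Standard Household.
Under article 6: the claimant is a full-time student? yes; and the claimant is habitually resident in the territory? yes. So the claimant is a Controlled Recipient.
Under article 5: Scheduled Recipient (article 3)? yes; and Standard Household (article 1)? yes; and not a Controlled Recipient (article 6)? no. So the claimant is not a Class-S Beneficiary.

No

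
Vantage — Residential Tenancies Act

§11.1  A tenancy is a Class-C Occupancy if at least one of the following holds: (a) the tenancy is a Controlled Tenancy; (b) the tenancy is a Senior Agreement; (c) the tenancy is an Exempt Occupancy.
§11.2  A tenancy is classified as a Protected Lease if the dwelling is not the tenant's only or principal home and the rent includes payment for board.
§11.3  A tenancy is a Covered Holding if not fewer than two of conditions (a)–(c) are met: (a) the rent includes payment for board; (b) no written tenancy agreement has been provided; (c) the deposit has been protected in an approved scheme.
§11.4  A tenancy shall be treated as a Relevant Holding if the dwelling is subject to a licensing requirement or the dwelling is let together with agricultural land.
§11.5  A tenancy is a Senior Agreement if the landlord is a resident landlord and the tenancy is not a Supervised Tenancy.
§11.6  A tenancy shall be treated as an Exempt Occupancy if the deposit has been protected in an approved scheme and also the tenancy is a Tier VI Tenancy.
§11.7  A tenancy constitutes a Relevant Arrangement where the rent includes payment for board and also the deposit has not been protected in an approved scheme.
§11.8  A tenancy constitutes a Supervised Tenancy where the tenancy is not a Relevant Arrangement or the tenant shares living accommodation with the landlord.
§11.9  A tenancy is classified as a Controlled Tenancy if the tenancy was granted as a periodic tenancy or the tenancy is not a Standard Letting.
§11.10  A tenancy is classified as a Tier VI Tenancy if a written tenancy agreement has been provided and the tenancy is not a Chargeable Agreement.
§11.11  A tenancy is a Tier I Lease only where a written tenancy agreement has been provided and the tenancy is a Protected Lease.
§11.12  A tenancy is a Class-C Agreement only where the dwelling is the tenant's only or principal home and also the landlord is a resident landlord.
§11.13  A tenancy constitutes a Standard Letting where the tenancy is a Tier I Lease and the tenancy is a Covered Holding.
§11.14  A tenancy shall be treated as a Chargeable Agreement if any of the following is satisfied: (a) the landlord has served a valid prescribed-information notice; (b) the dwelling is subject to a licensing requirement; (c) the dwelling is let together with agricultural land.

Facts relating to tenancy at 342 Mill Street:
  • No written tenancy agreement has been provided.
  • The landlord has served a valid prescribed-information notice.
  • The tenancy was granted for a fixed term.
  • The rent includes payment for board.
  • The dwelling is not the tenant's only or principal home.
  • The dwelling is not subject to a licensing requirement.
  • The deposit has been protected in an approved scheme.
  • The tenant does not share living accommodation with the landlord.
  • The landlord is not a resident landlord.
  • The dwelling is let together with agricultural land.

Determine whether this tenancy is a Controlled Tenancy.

Yes

§11.2 — Protected Lease: [the dwelling is not the tenant's only or principal home? yes] AND [the rent includes payment for board? yes] → satisfied.
§11.11 — Tier I Lease: [a written tenancy agreement has been provided? no] AND [Protected Lease (§11.2)? yes] → not satisfied.
§11.3 — Covered Holding: the rent includes payment for board? yes; no written tenancy agreement has been provided? yes; the deposit has been protected in an approved scheme? yes — 3 of 3 hold (need ≥2) → satisfied.
§11.13 — Standard Letting: [Tier I Lease (§11.11)? no] AND [Covered Holding (§11.3)? yes] → not satisfied.
§11.9 — Controlled Tenancy: [the tenancy was granted as a periodic tenancy? no] OR [not a Standard Letting (§11.13)? yes] → satisfied.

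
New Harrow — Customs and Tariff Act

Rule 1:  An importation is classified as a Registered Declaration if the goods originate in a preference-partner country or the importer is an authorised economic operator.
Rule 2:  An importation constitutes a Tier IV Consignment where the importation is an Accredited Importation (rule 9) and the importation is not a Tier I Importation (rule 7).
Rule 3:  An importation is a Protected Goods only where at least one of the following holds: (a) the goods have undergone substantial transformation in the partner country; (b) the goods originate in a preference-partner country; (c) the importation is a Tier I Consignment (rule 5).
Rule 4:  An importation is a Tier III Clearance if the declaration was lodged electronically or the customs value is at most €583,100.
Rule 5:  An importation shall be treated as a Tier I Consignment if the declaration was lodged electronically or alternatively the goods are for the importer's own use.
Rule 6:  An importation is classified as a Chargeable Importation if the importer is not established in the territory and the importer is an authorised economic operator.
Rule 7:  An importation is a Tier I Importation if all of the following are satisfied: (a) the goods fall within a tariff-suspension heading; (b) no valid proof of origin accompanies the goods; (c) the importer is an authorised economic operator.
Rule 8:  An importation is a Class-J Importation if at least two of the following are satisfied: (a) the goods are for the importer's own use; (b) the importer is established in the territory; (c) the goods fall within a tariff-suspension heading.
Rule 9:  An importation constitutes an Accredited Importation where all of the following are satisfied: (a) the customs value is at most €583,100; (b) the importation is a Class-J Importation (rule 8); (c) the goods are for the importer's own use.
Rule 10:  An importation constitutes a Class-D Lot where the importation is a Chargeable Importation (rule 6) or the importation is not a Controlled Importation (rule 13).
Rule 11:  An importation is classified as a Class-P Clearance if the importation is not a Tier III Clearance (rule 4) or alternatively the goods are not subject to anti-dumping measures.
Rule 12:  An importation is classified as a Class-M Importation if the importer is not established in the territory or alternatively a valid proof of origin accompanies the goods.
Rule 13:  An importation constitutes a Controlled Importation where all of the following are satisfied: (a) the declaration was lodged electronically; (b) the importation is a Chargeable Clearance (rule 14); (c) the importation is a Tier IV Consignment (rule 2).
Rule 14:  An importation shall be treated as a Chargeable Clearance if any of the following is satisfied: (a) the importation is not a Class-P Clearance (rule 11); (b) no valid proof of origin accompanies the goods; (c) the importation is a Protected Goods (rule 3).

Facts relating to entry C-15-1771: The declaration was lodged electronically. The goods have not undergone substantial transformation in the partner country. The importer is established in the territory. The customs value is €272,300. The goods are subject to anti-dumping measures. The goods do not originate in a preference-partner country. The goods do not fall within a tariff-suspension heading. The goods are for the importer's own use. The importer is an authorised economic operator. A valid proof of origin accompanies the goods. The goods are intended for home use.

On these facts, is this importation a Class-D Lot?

No

rule 6 — Chargeable Importation: [the importer is not established in the territory? no] AND [the importer is an authorised economic operator? yes] → not satisfied.
rule 4 — Tier III Clearance: [the declaration was lodged electronically? yes] OR [customs value: €272,300 ≤ €583,100? yes] → satisfied.
rule 11 — Class-P Clearance: [not a Tier III Clearance (rule 4)? no] OR [the goods are not subject to anti-dumping measures? no] → not satisfied.
rule 5 — Tier I Consignment: [the declaration was lodged electronically? yes] OR [the goods are for the importer's own use? yes] → satisfied.
rule 3 — Protected Goods: [the goods have undergone substantial transformation in the partner country? no] OR [the goods originate in a preference-partner country? no] OR [Tier I Consignment (rule 5)? yes] → satisfied.
rule 14 — Chargeable Clearance: [not a Class-P Clearance (rule 11)? yes] OR [no valid proof of origin accompanies the goods? no] OR [Protected Goods (rule 3)? yes] → satisfied.
rule 8 — Class-J Importation: the goods are for the importer's own use? yes; the importer is established in the territory? yes; the goods fall within a tariff-suspension heading? no — 2 of 3 hold (need ≥2) → satisfied.
rule 9 — Accredited Importation: [customs value: €272,300 ≤ €583,100? yes] AND [Class-J Importation (rule 8)? yes] AND [the goods are for the importer's own use? yes] → satisfied.
rule 7 — Tier I Importation: [the goods fall within a tariff-suspension heading? no] AND [no valid proof of origin accompanies the goods? no] AND [the importer is an authorised economic operator? yes] → not satisfied.
rule 2 — Tier IV Consignment: [Accredited Importation (rule 9)? yes] AND [not a Tier I Importation (rule 7)? yes] → satisfied.
rule 13 — Controlled Importation: [the declaration was lodged electronically? yes] AND [Chargeable Clearance (rule 14)? yes] AND [Tier IV Consignment (rule 2)? yes] → satisfied.
rule 10 — Class-D Lot: [Chargeable Importation (rule 6)? no] OR [not a Controlled Importation (rule 13)? no] → not satisfied.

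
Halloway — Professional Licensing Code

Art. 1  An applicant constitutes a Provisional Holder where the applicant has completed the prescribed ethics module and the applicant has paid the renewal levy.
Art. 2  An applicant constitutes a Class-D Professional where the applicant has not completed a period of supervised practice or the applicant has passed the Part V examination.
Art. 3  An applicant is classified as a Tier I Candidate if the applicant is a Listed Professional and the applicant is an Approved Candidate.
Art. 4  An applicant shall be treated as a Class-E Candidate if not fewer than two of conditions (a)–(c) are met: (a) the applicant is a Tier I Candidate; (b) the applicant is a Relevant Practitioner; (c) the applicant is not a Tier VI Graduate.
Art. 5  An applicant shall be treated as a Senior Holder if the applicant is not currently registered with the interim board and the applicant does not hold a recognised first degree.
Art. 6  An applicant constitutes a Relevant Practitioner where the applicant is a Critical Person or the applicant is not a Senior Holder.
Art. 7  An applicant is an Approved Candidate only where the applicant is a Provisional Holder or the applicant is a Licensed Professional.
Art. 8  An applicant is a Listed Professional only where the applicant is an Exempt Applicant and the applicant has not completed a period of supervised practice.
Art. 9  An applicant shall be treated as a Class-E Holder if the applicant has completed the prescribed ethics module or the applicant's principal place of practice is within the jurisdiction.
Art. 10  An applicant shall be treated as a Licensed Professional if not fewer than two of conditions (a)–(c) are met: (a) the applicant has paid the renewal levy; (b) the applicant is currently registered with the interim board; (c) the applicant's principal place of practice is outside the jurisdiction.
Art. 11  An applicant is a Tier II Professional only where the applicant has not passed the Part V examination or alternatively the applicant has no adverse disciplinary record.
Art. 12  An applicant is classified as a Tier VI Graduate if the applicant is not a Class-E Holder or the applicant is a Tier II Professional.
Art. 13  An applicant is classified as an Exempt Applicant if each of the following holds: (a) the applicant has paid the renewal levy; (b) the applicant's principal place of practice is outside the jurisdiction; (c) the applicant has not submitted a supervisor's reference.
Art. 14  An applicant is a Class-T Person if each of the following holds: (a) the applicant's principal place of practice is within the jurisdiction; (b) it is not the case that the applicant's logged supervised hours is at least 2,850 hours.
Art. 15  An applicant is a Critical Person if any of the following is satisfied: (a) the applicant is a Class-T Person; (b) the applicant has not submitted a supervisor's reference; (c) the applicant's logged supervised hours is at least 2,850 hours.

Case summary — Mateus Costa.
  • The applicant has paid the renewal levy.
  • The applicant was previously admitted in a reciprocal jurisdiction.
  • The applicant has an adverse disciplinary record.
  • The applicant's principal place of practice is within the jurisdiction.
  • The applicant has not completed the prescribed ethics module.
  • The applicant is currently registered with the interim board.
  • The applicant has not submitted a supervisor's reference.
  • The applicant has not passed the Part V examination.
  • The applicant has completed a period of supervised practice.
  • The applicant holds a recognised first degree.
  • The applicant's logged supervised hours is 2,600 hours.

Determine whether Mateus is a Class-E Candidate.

article 13 — Exempt Applicant: [the applicant has paid the renewal levy? yes] AND [the applicant's principal place of practice is outside the jurisdiction? no] AND [the applicant has not submitted a supervisor's reference? yes] → not satisfied.
article 8 — Listed Professional: [Exempt Applicant (article 13)? no] AND [the applicant has not completed a period of supervised practice? no] → not satisfied.
article 1 — Provisional Holder: [the applicant has completed the prescribed ethics module? no] AND [the applicant has paid the renewal levy? yes] → not satisfied.
article 10 — Licensed Professional: the applicant has paid the renewal levy? yes; the applicant is currently registered with the interim board? yes; the applicant's principal place of practice is outside the jurisdiction? no — 2 of 3 hold (need ≥2) → satisfied.
article 7 — Approved Candidate: [Provisional Holder (article 1)? no] OR [Licensed Professional (article 10)? yes] → satisfied.
article 3 — Tier I Candidate: [Listed Professional (article 8)? no] AND [Approved Candidate (article 7)? yes] → not satisfied.
article 14 — Class-T Person: [the applicant's principal place of practice is within the jurisdiction? yes] AND [applicant's logged supervised hours: 2,600 hours ≥ 2,850 hours? no, so negated condition yes] → satisfied.
article 15 — Critical Person: [Class-T Person (article 14)? yes] OR [the applicant has not submitted a supervisor's reference? yes] OR [applicant's logged supervised hours: 2,600 hours ≥ 2,850 hours? no] → satisfied.
article 5 — Senior Holder: [the applicant is not currently registered with the interim board? no] AND [the applicant does not hold a recognised first degree? no] → not satisfied.
article 6 — Relevant Practitioner: [Critical Person (article 15)? yes] OR [not a Senior Holder (article 5)? yes] → satisfied.
article 9 — Class-E Holder: [the applicant has completed the prescribed ethics module? no] OR [the applicant's principal place of practice is within the jurisdiction? yes] → satisfied.
article 11 — Tier II Professional: [the applicant has not passed the Part V examination? yes] OR [the applicant has no adverse disciplinary record? no] → satisfied.
article 12 — Tier VI Graduate: [not a Class-E Holder (article 9)? no] OR [Tier II Professional (article 11)? yes] → satisfied.
article 4 — Class-E Candidate: Tier I Candidate (article 3)? no; Relevant Practitioner (article 6)? yes; not a Tier VI Graduate (article 12)? no — 1 of 3 hold (need ≥2) → not satisfied.

No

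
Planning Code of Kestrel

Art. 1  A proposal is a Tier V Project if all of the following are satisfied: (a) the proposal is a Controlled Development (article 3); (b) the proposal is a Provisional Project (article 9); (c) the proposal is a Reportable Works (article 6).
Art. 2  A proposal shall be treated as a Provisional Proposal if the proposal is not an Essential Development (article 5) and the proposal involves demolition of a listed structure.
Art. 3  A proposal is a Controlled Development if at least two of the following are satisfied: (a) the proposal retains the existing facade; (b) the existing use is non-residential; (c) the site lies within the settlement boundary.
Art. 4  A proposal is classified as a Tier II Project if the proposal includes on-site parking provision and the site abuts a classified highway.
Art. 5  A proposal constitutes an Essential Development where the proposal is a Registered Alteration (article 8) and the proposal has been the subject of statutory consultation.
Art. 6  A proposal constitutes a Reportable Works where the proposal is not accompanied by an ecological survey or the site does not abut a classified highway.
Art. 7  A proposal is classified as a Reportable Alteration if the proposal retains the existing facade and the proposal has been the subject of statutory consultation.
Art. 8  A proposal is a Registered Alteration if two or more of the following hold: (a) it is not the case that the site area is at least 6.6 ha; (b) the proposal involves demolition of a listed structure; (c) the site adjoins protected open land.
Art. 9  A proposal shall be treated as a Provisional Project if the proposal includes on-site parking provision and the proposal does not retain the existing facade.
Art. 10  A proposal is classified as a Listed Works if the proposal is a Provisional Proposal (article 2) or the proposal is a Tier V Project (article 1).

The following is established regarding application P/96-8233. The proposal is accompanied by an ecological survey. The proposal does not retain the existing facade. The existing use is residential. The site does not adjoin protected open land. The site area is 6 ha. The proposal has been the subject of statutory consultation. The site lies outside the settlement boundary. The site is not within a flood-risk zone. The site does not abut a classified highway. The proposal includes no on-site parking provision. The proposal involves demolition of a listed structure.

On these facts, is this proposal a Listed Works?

Under article 8: site area: 6 ha ≥ 6.6 ha? no, so negated condition yes; the proposal involves demolition of a listed structure? yes; the site adjoins protected open land? no — 2 of 3 hold (need ≥2) → satisfied.
Under article 5: Registered Alteration (article 8)? yes; and the proposal has been the subject of statutory consultation? yes. So the proposal is an Essential Development.
Under article 2: not an Essential Development (article 5)? no; and the proposal involves demolition of a listed structure? yes. So the proposal is not a Provisional Proposal.
Under article 3: the proposal retains the existing facade? no; the existing use is non-residential? no; the site lies within the settlement boundary? no — 0 of 3 hold (need ≥2) → not satisfied.
Under article 9: the proposal includes on-site parking provision? no; and the proposal does not retain the existing facade? yes. So the proposal is not a Provisional Project.
Under article 6: the proposal is not accompanied by an ecological survey? no; or the site does not abut a classified highway? yes. So the proposal is a Reportable Works.
Under article 1: Controlled Development (article 3)? no; and Provisional Project (article 9)? no; and Reportable Works (article 6)? yes. So the proposal is not a Tier V Project.
Under article 10: Provisional Proposal (article 2)? no; or Tier V Project (article 1)? no. So the proposal is not a Listed Works.

No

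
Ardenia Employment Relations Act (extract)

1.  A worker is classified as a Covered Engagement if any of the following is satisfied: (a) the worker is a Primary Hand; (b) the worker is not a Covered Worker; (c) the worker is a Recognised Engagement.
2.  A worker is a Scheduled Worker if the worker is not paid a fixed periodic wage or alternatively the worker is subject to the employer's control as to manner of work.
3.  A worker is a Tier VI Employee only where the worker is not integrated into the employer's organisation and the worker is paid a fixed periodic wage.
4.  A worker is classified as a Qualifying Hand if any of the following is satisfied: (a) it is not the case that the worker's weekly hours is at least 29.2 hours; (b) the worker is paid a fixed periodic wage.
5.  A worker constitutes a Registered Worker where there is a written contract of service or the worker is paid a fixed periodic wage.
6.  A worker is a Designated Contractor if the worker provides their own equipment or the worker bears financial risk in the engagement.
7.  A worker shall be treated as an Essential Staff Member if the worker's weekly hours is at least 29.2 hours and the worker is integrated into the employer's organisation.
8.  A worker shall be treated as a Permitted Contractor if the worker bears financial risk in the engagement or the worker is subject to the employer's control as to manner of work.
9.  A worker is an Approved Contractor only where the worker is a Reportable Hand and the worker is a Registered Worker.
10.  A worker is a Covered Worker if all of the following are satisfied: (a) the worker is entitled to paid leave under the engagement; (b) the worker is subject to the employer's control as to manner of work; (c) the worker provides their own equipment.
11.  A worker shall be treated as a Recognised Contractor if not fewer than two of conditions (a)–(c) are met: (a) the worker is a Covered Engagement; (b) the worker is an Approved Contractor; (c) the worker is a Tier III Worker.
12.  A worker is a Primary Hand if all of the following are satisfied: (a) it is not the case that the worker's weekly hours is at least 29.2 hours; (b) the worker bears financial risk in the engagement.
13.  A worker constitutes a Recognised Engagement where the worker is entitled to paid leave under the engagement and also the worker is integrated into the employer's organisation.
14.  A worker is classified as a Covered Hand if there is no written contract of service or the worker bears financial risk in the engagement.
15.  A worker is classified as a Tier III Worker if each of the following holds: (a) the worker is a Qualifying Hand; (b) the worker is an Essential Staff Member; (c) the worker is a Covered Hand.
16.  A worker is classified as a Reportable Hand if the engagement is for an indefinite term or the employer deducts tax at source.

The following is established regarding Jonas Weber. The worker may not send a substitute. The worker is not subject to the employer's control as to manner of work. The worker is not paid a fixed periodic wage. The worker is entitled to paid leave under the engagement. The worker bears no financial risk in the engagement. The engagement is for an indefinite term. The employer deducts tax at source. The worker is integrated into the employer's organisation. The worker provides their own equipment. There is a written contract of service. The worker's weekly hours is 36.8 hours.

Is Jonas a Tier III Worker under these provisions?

paragraph 4 — Qualifying Hand: [worker's weekly hours: 36.8 hours ≥ 29.2 hours? yes, so negated condition no] OR [the worker is paid a fixed periodic wage? no] → not satisfied.
paragraph 7 — Essential Staff Member: [worker's weekly hours: 36.8 hours ≥ 29.2 hours? yes] AND [the worker is integrated into the employer's organisation? yes] → satisfied.
paragraph 14 — Covered Hand: [there is no written contract of service? no] OR [the worker bears financial risk in the engagement? no] → not satisfied.
paragraph 15 — Tier III Worker: [Qualifying Hand (paragraph 4)? no] AND [Essential Staff Member (paragraph 7)? yes] AND [Covered Hand (paragraph 14)? no] → not satisfied.

No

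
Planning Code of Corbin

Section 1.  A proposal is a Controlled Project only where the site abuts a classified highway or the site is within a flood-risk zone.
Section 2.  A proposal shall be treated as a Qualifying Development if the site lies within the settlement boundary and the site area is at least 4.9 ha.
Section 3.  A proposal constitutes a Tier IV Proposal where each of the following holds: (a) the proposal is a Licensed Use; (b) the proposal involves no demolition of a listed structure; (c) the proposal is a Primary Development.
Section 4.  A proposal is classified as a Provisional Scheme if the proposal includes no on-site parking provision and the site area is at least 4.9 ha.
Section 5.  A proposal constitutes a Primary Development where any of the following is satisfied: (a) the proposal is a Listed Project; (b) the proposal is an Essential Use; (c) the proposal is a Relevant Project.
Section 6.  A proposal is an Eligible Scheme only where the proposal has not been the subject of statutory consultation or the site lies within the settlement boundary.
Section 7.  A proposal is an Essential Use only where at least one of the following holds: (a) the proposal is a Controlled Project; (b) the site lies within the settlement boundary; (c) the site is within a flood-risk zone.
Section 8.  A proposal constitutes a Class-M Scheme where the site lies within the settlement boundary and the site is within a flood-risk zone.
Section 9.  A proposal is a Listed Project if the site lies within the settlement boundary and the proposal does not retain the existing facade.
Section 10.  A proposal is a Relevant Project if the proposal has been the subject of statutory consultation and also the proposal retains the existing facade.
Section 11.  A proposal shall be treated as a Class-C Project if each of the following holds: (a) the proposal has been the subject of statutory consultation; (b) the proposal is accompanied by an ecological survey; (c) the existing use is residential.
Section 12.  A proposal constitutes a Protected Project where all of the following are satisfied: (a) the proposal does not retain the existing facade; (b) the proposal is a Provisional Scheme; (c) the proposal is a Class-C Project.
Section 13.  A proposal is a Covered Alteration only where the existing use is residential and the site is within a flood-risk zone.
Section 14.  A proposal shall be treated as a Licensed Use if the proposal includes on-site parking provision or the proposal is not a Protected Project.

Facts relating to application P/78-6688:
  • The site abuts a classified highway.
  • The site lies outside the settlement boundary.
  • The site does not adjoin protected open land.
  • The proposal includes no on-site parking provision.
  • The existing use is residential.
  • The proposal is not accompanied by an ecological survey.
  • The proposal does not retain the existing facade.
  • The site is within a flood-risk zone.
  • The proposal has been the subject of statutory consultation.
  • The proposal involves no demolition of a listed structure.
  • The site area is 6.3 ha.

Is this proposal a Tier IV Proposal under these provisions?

Yes

Under section 4: the proposal includes no on-site parking provision? yes; and site area: 6.3 ha ≥ 4.9 ha? yes. So the proposal is a Provisional Scheme.
Under section 11: the proposal has been the subject of statutory consultation? yes; and the proposal is accompanied by an ecological survey? no; and the existing use is residential? yes. So the proposal is not a Class-C Project.
Under section 12: the proposal does not retain the existing facade? yes; and Provisional Scheme (section 4)? yes; and Class-C Project (section 11)? no. So the proposal is not a Protected Project.
Under section 14: the proposal includes on-site parking provision? no; or not a Protected Project (section 12)? yes. So the proposal is a Licensed Use.
Under section 9: the site lies within the settlement boundary? no; and the proposal does not retain the existing facade? yes. So the proposal is not a Listed Project.
Under section 1: the site abuts a classified highway? yes; or the site is within a flood-risk zone? yes. So the proposal is a Controlled Project.
Under section 7: Controlled Project (section 1)? yes; or the site lies within the settlement boundary? no; or the site is within a flood-risk zone? yes. So the proposal is an Essential Use.
Under section 10: the proposal has been the subject of statutory consultation? yes; and the proposal retains the existing facade? no. So the proposal is not a Relevant Project.
Under section 5: Listed Project (section 9)? no; or Essential Use (section 7)? yes; or Relevant Project (section 10)? no. So the proposal is a Primary Development.
Under section 3: Licensed Use (section 14)? yes; and the proposal involves no demolition of a listed structure? yes; and Primary Development (section 5)? yes. So the proposal is a Tier IV Proposal.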